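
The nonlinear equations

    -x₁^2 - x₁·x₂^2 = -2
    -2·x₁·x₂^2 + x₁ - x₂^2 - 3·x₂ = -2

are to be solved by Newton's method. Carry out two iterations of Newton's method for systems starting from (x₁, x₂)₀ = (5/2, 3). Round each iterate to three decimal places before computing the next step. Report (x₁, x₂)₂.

(1.513, 1.046)

At (5/2, 3): F = (-26.750, -58.500).
Jacobian J = [[-2·x₁ - x₂^2, -2·x₁·x₂], [-2·x₂^2 + 1, -4·x₁·x₂ - 2·x₂ - 3]].
At the point, J = [[-14.000, -15.000], [-17.000, -39.000]] (det J = 291.000).
Solving J·Δ = −F gives Δ = (-0.570, -1.252).
Then the next iterate is (x₁, x₂)₁ = (1.930, 1.748).
Round to (1.930, 1.748) and repeat: F = (-7.62202, -16.16375), J = [[-6.91550, -6.74728], [-5.11101, -19.99056]].
Δ = (-0.417, -0.702), so (x₁, x₂)₂ = (1.513, 1.046).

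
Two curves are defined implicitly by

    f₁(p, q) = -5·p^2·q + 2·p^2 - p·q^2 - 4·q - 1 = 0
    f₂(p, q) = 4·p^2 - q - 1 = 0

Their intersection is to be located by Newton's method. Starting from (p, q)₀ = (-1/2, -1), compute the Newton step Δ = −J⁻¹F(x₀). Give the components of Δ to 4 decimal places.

At (-1/2, -1): F = (5.2500, 1.0000).
Jacobian J = [[-10·p·q + 4·p - q^2, -5·p^2 - 2·p·q - 4], [8·p, -1]].
At the point, J = [[-8.0000, -6.2500], [-4.0000, -1.0000]] (det J = -17.0000).
Solving J·Δ = −F gives Δ = (0.0588, 0.7647).

(0.0588, 0.7647)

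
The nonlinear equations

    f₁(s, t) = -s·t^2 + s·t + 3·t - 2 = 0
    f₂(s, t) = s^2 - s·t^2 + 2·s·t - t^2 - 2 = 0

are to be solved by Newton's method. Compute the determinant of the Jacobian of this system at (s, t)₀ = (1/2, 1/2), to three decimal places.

-5.375

J = [[-t^2 + t, -2·s·t + s + 3], [2·s - t^2 + 2·t, -2·s·t + 2·s - 2·t]].
At the point, J = [[0.250, 3.000], [1.750, -0.500]].
det J = -5.375.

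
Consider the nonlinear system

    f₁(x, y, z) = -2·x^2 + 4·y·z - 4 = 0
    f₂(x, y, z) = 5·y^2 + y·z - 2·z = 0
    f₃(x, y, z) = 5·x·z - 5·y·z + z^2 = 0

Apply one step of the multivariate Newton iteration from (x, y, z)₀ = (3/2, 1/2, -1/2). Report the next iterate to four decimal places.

At (3/2, 1/2, -1/2): F = (-9.5000, 2.0000, -2.2500).
Jacobian J = [[-4·x, 4·z, 4·y], [0, 10·y + z, y - 2], [5·z, -5·z, 5·x - 5·y + 2·z]].
At the point, J = [[-6.0000, -2.0000, 2.0000], [0.0000, 4.5000, -1.5000], [-2.5000, 2.5000, 4.0000]] (det J = -115.5000).
Solving J·Δ = −F gives Δ = (-1.4470, -0.4621, -0.0530).
Then the next iterate is (x, y, z)₁ = (0.0530, 0.0379, -0.5530).

(0.0530, 0.0379, -0.5530)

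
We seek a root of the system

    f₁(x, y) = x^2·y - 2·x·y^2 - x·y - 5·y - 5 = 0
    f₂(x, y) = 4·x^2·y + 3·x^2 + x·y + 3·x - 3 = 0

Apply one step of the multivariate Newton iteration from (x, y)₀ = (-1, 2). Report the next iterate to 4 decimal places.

At (-1, 2): F = (-3.0000, 3.0000).
Jacobian J = [[2·x·y - 2·y^2 - y, x^2 - 4·x·y - x - 5], [8·x·y + 6·x + y + 3, 4·x^2 + x]].
At the point, J = [[-14.0000, 5.0000], [-17.0000, 3.0000]] (det J = 43.0000).
Solving J·Δ = −F gives Δ = (0.5581, 2.1628).
Then the next iterate is (x, y)₁ = (-0.4419, 4.1628).

(-0.4419, 4.1628)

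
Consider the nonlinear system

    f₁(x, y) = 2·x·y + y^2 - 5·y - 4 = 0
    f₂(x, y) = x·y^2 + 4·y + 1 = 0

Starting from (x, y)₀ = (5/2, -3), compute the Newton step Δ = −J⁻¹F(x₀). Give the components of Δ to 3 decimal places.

At (5/2, -3): F = (5.000, 11.500).
Jacobian J = [[2·y, 2·x + 2·y - 5], [y^2, 2·x·y + 4]].
At the point, J = [[-6.000, -6.000], [9.000, -11.000]] (det J = 120.000).
Solving J·Δ = −F gives Δ = (-0.117, 0.950).

(-0.117, 0.950)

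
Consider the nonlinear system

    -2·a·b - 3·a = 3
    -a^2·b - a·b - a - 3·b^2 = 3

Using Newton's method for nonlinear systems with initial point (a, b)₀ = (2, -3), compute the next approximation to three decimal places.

(2.217, -2.087)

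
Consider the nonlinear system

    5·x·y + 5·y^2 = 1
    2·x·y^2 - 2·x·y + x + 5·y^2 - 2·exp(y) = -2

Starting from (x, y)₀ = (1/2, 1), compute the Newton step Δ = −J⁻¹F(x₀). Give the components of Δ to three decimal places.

(-0.677, -0.249)

At (1/2, 1): F = (6.500, 2.06344).
Jacobian J = [[5·y, 5·x + 10·y], [2·y^2 - 2·y + 1, 4·x·y - 2·x + 10·y - 2·exp(y)]].
At the point, J = [[5.000, 12.500], [1.000, 5.56344]] (det J = 15.31718).
Solving J·Δ = −F gives Δ = (-0.677, -0.249).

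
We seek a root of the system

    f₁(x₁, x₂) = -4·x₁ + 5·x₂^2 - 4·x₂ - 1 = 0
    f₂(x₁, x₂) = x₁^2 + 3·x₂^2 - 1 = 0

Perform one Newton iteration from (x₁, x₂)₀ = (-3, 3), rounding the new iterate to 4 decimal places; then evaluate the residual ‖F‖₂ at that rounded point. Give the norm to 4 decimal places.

At (-3, 3): F = (44.0000, 35.0000).
Jacobian J = [[-4, 10·x₂ - 4], [2·x₁, 6·x₂]].
At the point, J = [[-4.0000, 26.0000], [-6.0000, 18.0000]] (det J = 84.0000).
Solving J·Δ = −F gives Δ = (1.4048, -1.4762).
Then the next iterate is (x₁, x₂)₁ = (-1.5952, 1.5238).
Re-evaluating at (-1.5952, 1.5238): F = (10.895432, 8.510562), so ‖F‖₂ = 13.8253.

13.8253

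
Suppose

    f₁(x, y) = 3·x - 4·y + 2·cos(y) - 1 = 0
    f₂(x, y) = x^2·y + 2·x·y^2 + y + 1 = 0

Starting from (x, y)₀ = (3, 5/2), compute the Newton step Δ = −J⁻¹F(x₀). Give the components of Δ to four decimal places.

At (3, 5/2): F = (-3.602287, 63.5000).
Jacobian J = [[3, -2·sin(y) - 4], [2·x·y + 2·y^2, x^2 + 4·x·y + 1]].
At the point, J = [[3.0000, -5.196944], [27.5000, 40.0000]] (det J = 262.915968).
Solving J·Δ = −F gives Δ = (-0.7071, -1.1014).

(-0.7071, -1.1014)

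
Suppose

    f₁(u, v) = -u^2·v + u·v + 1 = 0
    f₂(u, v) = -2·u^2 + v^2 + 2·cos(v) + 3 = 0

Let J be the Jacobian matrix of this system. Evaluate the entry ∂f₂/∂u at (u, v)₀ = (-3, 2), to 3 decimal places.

12.000

∂f₂/∂u = -4·u.
At (-3, 2) this is 12.000.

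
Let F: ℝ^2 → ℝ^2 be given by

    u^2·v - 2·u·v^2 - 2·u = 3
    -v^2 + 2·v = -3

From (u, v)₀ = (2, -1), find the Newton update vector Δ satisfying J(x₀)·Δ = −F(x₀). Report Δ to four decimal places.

(-1.8750, 0.0000)

At (2, -1): F = (-15.0000, 0.0000).
Jacobian J = [[2·u·v - 2·v^2 - 2, u^2 - 4·u·v], [0, -2·v + 2]].
At the point, J = [[-8.0000, 12.0000], [0.0000, 4.0000]] (det J = -32.0000).
Solving J·Δ = −F gives Δ = (-1.8750, 0.0000).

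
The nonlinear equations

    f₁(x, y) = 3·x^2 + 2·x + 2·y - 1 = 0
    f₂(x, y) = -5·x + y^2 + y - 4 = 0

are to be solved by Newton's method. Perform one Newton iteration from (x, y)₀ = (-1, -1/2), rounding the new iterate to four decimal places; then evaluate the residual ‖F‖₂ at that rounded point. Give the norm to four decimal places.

0.6435

At (-1, -1/2): F = (-1.0000, 0.7500).
Jacobian J = [[6·x + 2, 2], [-5, 2·y + 1]].
At the point, J = [[-4.0000, 2.0000], [-5.0000, 0.0000]] (det J = 10.0000).
Solving J·Δ = −F gives Δ = (0.1500, 0.8000).
Then the next iterate is (x, y)₁ = (-0.8500, 0.3000).
Re-evaluating at (-0.8500, 0.3000): F = (0.0675, 0.6400), so ‖F‖₂ = 0.6435.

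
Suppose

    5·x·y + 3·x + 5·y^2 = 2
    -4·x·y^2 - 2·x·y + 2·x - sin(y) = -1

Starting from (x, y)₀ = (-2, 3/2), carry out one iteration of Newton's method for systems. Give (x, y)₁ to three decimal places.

(-0.753, 1.230)

At (-2, 3/2): F = (-11.750, 20.00251).
Jacobian J = [[5·y + 3, 5·x + 10·y], [-4·y^2 - 2·y + 2, -8·x·y - 2·x - cos(y)]].
At the point, J = [[10.500, 5.000], [-10.000, 27.92926]] (det J = 343.25726).
Solving J·Δ = −F gives Δ = (1.247, -0.270).
Then the next iterate is (x, y)₁ = (-0.753, 1.230).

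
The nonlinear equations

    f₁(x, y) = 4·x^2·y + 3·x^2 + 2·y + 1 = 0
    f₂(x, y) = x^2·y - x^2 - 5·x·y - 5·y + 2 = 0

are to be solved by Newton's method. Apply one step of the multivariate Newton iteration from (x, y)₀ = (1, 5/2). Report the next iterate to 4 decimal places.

(0.7627, 0.3616)

At (1, 5/2): F = (19.0000, -21.5000).
Jacobian J = [[8·x·y + 6·x, 4·x^2 + 2], [2·x·y - 2·x - 5·y, x^2 - 5·x - 5]].
At the point, J = [[26.0000, 6.0000], [-9.5000, -9.0000]] (det J = -177.0000).
Solving J·Δ = −F gives Δ = (-0.2373, -2.1384).
Then the next iterate is (x, y)₁ = (0.7627, 0.3616).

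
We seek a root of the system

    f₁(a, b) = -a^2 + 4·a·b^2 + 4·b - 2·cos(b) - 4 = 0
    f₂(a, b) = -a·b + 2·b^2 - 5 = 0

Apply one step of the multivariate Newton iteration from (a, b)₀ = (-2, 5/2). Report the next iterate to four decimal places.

(-1.5336, 1.5555)

At (-2, 5/2): F = (-46.397713, 12.5000).
Jacobian J = [[-2·a + 4·b^2, 8·a·b + 2·sin(b) + 4], [-b, -a + 4·b]].
At the point, J = [[29.0000, -34.803056], [-2.5000, 12.0000]] (det J = 260.992361).
Solving J·Δ = −F gives Δ = (0.4664, -0.9445).
Then the next iterate is (a, b)₁ = (-1.5336, 1.5555).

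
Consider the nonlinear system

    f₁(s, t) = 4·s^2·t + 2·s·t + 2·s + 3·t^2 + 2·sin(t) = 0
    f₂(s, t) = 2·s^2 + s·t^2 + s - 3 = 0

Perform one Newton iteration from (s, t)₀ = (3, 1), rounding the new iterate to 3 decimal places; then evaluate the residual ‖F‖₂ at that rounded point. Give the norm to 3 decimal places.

16.571

At (3, 1): F = (52.68294, 21.000).
Jacobian J = [[8·s·t + 2·t + 2, 4·s^2 + 2·s + 6·t + 2·cos(t)], [4·s + t^2 + 1, 2·s·t]].
At the point, J = [[28.000, 49.08060], [14.000, 6.000]] (det J = -519.12846).
Solving J·Δ = −F gives Δ = (-1.377, -0.288).
Then the next iterate is (s, t)₁ = (1.623, 0.712).
Re-evaluating at (1.623, 0.712): F = (15.88668, 4.71403), so ‖F‖₂ = 16.571.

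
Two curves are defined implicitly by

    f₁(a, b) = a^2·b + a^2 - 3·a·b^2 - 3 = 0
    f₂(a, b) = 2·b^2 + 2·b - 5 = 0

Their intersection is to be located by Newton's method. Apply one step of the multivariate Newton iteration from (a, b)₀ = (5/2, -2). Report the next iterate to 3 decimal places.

(-0.164, -2.167)

At (5/2, -2): F = (-39.250, -1.000).
Jacobian J = [[2·a·b + 2·a - 3·b^2, a^2 - 6·a·b], [0, 4·b + 2]].
At the point, J = [[-17.000, 36.250], [0.000, -6.000]] (det J = 102.000).
Solving J·Δ = −F gives Δ = (-2.664, -0.167).
Then the next iterate is (a, b)₁ = (-0.164, -2.167).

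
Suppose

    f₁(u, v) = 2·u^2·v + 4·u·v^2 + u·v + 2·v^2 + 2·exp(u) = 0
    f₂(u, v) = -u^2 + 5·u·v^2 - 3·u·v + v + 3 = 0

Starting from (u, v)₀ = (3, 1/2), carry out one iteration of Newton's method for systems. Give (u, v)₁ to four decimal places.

At (3, 1/2): F = (54.171074, -6.2500).
Jacobian J = [[4·u·v + 4·v^2 + v + 2·exp(u), 2·u^2 + 8·u·v + u + 4·v], [-2·u + 5·v^2 - 3·v, 10·u·v - 3·u + 1]].
At the point, J = [[47.671074, 35.0000], [-6.2500, 7.0000]] (det J = 552.447517).
Solving J·Δ = −F gives Δ = (-1.0824, -0.0735).
Then the next iterate is (u, v)₁ = (1.9176, 0.4265).

(1.9176, 0.4265)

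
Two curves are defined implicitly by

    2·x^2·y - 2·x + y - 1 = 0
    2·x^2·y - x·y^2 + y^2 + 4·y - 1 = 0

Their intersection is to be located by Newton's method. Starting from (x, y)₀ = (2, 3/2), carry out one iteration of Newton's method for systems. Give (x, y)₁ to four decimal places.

At (2, 3/2): F = (8.5000, 14.7500).
Jacobian J = [[4·x·y - 2, 2·x^2 + 1], [4·x·y - y^2, 2·x^2 - 2·x·y + 2·y + 4]].
At the point, J = [[10.0000, 9.0000], [9.7500, 9.0000]] (det J = 2.2500).
Solving J·Δ = −F gives Δ = (25.0000, -28.7222).
Then the next iterate is (x, y)₁ = (27.0000, -27.2222).

(27.0000, -27.2222)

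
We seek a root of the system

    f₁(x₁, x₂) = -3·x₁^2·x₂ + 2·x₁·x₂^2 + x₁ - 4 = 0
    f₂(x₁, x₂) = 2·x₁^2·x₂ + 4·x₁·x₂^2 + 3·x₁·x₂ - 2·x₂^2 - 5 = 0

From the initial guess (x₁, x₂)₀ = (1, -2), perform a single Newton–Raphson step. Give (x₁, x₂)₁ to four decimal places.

At (1, -2): F = (11.0000, -7.0000).
Jacobian J = [[-6·x₁·x₂ + 2·x₂^2 + 1, -3·x₁^2 + 4·x₁·x₂], [4·x₁·x₂ + 4·x₂^2 + 3·x₂, 2·x₁^2 + 8·x₁·x₂ + 3·x₁ - 4·x₂]].
At the point, J = [[21.0000, -11.0000], [2.0000, -3.0000]] (det J = -41.0000).
Solving J·Δ = −F gives Δ = (-2.6829, -4.1220).
Then the next iterate is (x₁, x₂)₁ = (-1.6829, -6.1220).

(-1.6829, -6.1220)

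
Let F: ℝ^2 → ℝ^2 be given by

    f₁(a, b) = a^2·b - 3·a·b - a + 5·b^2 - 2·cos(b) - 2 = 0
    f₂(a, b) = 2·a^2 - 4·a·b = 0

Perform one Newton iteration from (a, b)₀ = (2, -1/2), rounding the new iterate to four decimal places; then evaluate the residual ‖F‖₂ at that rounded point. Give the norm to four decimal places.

2.7522

At (2, -1/2): F = (-3.505165, 12.0000).
Jacobian J = [[2·a·b - 3·b - 1, a^2 - 3·a + 10·b + 2·sin(b)], [4·a - 4·b, -4·a]].
At the point, J = [[-1.5000, -7.958851], [10.0000, -8.0000]] (det J = 91.588511).
Solving J·Δ = −F gives Δ = (-1.3489, -0.1862).
Then the next iterate is (a, b)₁ = (0.6511, -0.6862).
Re-evaluating at (0.6511, -0.6862): F = (-0.794614, 2.635002), so ‖F‖₂ = 2.7522.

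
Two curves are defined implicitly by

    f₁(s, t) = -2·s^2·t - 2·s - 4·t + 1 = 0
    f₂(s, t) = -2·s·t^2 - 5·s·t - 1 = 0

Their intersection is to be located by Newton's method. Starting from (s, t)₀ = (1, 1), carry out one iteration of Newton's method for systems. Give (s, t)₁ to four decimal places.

(-0.2500, 1.0833)

At (1, 1): F = (-7.0000, -8.0000).
Jacobian J = [[-4·s·t - 2, -2·s^2 - 4], [-2·t^2 - 5·t, -4·s·t - 5·s]].
At the point, J = [[-6.0000, -6.0000], [-7.0000, -9.0000]] (det J = 12.0000).
Solving J·Δ = −F gives Δ = (-1.2500, 0.0833).
Then the next iterate is (s, t)₁ = (-0.2500, 1.0833).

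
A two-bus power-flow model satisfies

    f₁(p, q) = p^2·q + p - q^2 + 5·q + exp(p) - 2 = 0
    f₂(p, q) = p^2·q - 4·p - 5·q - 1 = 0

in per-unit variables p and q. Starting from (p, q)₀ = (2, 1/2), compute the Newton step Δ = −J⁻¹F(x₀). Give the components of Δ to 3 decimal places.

(-11.471, 13.441)

At (2, 1/2): F = (11.63906, -9.500).
Jacobian J = [[2·p·q + exp(p) + 1, p^2 - 2·q + 5], [2·p·q - 4, p^2 - 5]].
At the point, J = [[10.38906, 8.000], [-2.000, -1.000]] (det J = 5.61094).
Solving J·Δ = −F gives Δ = (-11.471, 13.441).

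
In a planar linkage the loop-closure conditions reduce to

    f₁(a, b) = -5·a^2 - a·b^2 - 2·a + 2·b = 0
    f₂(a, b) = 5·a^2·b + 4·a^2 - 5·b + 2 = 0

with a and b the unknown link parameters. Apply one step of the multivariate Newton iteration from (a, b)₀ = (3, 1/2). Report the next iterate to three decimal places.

At (3, 1/2): F = (-50.750, 58.000).
Jacobian J = [[-10·a - b^2 - 2, -2·a·b + 2], [10·a·b + 8·a, 5·a^2 - 5]].
At the point, J = [[-32.250, -1.000], [39.000, 40.000]] (det J = -1251.000).
Solving J·Δ = −F gives Δ = (-1.576, 0.087).
Then the next iterate is (a, b)₁ = (1.424, 0.587).

(1.424, 0.587)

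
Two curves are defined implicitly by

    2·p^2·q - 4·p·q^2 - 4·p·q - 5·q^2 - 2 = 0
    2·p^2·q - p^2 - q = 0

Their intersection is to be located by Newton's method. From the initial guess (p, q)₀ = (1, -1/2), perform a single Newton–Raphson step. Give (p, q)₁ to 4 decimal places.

(0.7315, -0.0741)

At (1, -1/2): F = (-3.2500, -1.5000).
Jacobian J = [[4·p·q - 4·q^2 - 4·q, 2·p^2 - 8·p·q - 4·p - 10·q], [4·p·q - 2·p, 2·p^2 - 1]].
At the point, J = [[-1.0000, 7.0000], [-4.0000, 1.0000]] (det J = 27.0000).
Solving J·Δ = −F gives Δ = (-0.2685, 0.4259).
Then the next iterate is (p, q)₁ = (0.7315, -0.0741).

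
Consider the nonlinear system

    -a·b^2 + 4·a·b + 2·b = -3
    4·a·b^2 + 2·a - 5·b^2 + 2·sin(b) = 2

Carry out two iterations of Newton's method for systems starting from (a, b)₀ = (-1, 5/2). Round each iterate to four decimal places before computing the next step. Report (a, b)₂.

At (-1, 5/2): F = (4.2500, -59.053056).
Jacobian J = [[-b^2 + 4·b, -2·a·b + 4·a + 2], [4·b^2 + 2, 8·a·b - 10·b + 2·cos(b)]].
At the point, J = [[3.7500, 3.0000], [27.0000, -46.602287]] (det J = -255.758577).
Solving J·Δ = −F gives Δ = (-0.0817, -1.3145).
Then the next iterate is (a, b)₁ = (-1.0817, 1.1855).
Round to (-1.0817, 1.1855) and repeat: F = (1.761811, -15.418006), J = [[3.336590, 0.237911], [7.621641, -21.362175]].
Δ = (-0.4647, -0.8876), so (a, b)₂ = (-1.5464, 0.2979).

(-1.5464, 0.2979)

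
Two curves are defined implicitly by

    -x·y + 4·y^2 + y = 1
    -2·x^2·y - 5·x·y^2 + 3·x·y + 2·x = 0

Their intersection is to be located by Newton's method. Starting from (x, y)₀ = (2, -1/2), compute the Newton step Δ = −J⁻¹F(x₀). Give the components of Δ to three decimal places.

At (2, -1/2): F = (0.500, 2.500).
Jacobian J = [[-y, -x + 8·y + 1], [-4·x·y - 5·y^2 + 3·y + 2, -2·x^2 - 10·x·y + 3·x]].
At the point, J = [[0.500, -5.000], [3.250, 8.000]] (det J = 20.250).
Solving J·Δ = −F gives Δ = (-0.815, 0.019).

(-0.815, 0.019)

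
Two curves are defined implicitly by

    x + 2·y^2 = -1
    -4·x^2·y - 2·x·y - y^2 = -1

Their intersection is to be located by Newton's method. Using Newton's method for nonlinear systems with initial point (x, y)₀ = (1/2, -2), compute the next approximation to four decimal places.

(0.2245, -0.8469)

At (1/2, -2): F = (9.5000, 1.0000).
Jacobian J = [[1, 4·y], [-8·x·y - 2·y, -4·x^2 - 2·x - 2·y]].
At the point, J = [[1.0000, -8.0000], [12.0000, 2.0000]] (det J = 98.0000).
Solving J·Δ = −F gives Δ = (-0.2755, 1.1531).
Then the next iterate is (x, y)₁ = (0.2245, -0.8469).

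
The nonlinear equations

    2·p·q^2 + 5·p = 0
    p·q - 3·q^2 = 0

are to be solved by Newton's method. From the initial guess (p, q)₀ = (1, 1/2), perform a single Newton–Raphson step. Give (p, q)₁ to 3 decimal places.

(0.125, 0.156)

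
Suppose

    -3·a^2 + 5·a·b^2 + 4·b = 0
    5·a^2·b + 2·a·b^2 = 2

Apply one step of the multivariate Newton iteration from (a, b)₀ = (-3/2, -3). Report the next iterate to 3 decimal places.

(-1.134, -1.643)

At (-3/2, -3): F = (-86.250, -62.750).
Jacobian J = [[-6·a + 5·b^2, 10·a·b + 4], [10·a·b + 2·b^2, 5·a^2 + 4·a·b]].
At the point, J = [[54.000, 49.000], [63.000, 29.250]] (det J = -1507.500).
Solving J·Δ = −F gives Δ = (0.366, 1.357).
Then the next iterate is (a, b)₁ = (-1.134, -1.643).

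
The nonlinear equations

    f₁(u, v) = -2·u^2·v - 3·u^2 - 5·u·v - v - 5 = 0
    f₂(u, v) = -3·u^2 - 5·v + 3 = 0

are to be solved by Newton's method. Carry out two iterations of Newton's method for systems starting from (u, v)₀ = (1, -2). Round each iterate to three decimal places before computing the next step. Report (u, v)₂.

(1.662, -1.006)

At (1, -2): F = (8.000, 10.000).
Jacobian J = [[-4·u·v - 6·u - 5·v, -2·u^2 - 5·u - 1], [-6·u, -5]].
At the point, J = [[12.000, -8.000], [-6.000, -5.000]] (det J = -108.000).
Solving J·Δ = −F gives Δ = (0.370, 1.556).
Then the next iterate is (u, v)₁ = (1.370, -0.444).
Round to (1.370, -0.444) and repeat: F = (-5.47861, -0.41070), J = [[-3.56688, -11.60380], [-8.220, -5.000]].
Δ = (0.292, -0.562), so (u, v)₂ = (1.662, -1.006).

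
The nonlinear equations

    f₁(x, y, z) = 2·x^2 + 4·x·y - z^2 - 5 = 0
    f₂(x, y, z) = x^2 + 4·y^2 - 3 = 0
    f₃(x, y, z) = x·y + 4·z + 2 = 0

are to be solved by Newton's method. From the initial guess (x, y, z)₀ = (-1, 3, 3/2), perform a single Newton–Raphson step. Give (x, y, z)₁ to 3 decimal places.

At (-1, 3, 3/2): F = (-17.250, 34.000, 5.000).
Jacobian J = [[4·x + 4·y, 4·x, -2·z], [2·x, 8·y, 0], [y, x, 4]].
At the point, J = [[8.000, -4.000, -3.000], [-2.000, 24.000, 0.000], [3.000, -1.000, 4.000]] (det J = 946.000).
Solving J·Δ = −F gives Δ = (0.687, -1.359, -2.105).
Then the next iterate is (x, y, z)₁ = (-0.313, 1.641, -0.605).

(-0.313, 1.641, -0.605)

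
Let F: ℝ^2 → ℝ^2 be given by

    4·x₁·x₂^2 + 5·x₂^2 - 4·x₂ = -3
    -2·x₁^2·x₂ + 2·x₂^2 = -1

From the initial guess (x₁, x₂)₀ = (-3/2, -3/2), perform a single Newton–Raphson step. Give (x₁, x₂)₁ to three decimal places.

At (-3/2, -3/2): F = (6.750, 12.250).
Jacobian J = [[4·x₂^2, 8·x₁·x₂ + 10·x₂ - 4], [-4·x₁·x₂, -2·x₁^2 + 4·x₂]].
At the point, J = [[9.000, -1.000], [-9.000, -10.500]] (det J = -103.500).
Solving J·Δ = −F gives Δ = (-0.566, 1.652).
Then the next iterate is (x₁, x₂)₁ = (-2.066, 0.152).

(-2.066, 0.152)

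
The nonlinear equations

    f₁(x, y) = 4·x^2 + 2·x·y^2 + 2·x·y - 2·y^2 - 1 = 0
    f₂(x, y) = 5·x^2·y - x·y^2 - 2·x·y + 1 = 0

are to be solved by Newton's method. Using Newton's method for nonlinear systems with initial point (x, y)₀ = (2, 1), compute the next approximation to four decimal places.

(0.7308, 1.5481)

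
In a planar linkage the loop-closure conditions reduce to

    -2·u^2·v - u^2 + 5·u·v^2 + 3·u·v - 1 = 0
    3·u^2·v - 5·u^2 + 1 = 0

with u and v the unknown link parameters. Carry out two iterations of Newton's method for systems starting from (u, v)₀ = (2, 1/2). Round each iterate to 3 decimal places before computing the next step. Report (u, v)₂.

At (2, 1/2): F = (-3.500, -13.000).
Jacobian J = [[-4·u·v - 2·u + 5·v^2 + 3·v, -2·u^2 + 10·u·v + 3·u], [6·u·v - 10·u, 3·u^2]].
At the point, J = [[-5.250, 8.000], [-14.000, 12.000]] (det J = 49.000).
Solving J·Δ = −F gives Δ = (-1.265, -0.393).
Then the next iterate is (u, v)₁ = (0.735, 0.107).
Round to (0.735, 0.107) and repeat: F = (-1.37782, -1.52771), J = [[-1.40633, 1.911], [-6.87813, 1.62067]].
Δ = (-0.063, 0.674), so (u, v)₂ = (0.672, 0.781).

(0.672, 0.781)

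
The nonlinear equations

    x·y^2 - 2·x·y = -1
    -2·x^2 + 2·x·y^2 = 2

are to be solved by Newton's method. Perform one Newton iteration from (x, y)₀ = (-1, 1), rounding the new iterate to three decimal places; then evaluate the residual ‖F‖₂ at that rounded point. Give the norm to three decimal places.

8.793

At (-1, 1): F = (2.000, -6.000).
Jacobian J = [[y^2 - 2·y, 2·x·y - 2·x], [-4·x + 2·y^2, 4·x·y]].
At the point, J = [[-1.000, 0.000], [6.000, -4.000]] (det J = 4.000).
Solving J·Δ = −F gives Δ = (2.000, 1.500).
Then the next iterate is (x, y)₁ = (1.000, 2.500).
Re-evaluating at (1.000, 2.500): F = (2.250, 8.500), so ‖F‖₂ = 8.793.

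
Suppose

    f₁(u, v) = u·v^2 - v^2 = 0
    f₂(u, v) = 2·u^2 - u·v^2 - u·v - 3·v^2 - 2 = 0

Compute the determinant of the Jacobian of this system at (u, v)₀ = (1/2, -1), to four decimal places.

J = [[v^2, 2·u·v - 2·v], [4·u - v^2 - v, -2·u·v - u - 6·v]].
At the point, J = [[1.0000, 1.0000], [2.0000, 6.5000]].
det J = 4.5000.

4.5000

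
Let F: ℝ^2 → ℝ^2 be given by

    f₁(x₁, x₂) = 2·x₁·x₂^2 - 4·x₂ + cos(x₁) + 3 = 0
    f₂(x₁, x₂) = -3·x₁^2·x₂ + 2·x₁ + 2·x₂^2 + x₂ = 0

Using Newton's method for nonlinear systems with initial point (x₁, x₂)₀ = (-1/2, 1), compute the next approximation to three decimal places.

At (-1/2, 1): F = (-1.12242, 1.250).
Jacobian J = [[2·x₂^2 - sin(x₁), 4·x₁·x₂ - 4], [-6·x₁·x₂ + 2, -3·x₁^2 + 4·x₂ + 1]].
At the point, J = [[2.47943, -6.000], [5.000, 4.250]] (det J = 40.53756).
Solving J·Δ = −F gives Δ = (-0.067, -0.215).
Then the next iterate is (x₁, x₂)₁ = (-0.567, 0.785).

(-0.567, 0.785)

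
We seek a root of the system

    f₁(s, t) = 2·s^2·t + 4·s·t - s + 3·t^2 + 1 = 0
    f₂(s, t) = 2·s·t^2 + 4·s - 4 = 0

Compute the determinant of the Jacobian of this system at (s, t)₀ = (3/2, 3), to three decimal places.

-105.000

J = [[4·s·t + 4·t - 1, 2·s^2 + 4·s + 6·t], [2·t^2 + 4, 4·s·t]].
At the point, J = [[29.000, 28.500], [22.000, 18.000]].
det J = -105.000.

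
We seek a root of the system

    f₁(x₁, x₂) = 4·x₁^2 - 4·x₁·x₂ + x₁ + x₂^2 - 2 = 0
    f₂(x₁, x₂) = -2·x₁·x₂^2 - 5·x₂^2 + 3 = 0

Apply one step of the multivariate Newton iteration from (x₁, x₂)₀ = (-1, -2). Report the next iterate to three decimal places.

(2.000, 0.750)

At (-1, -2): F = (-3.000, -9.000).
Jacobian J = [[8·x₁ - 4·x₂ + 1, -4·x₁ + 2·x₂], [-2·x₂^2, -4·x₁·x₂ - 10·x₂]].
At the point, J = [[1.000, 0.000], [-8.000, 12.000]] (det J = 12.000).
Solving J·Δ = −F gives Δ = (3.000, 2.750).
Then the next iterate is (x₁, x₂)₁ = (2.000, 0.750).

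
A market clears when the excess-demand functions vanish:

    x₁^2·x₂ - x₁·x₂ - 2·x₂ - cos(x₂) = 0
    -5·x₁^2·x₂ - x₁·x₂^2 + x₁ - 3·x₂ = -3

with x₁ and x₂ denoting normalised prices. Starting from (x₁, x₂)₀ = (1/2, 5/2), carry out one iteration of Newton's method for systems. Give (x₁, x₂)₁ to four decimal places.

(1.0333, -0.4208)

At (1/2, 5/2): F = (-4.823856, -10.2500).
Jacobian J = [[2·x₁·x₂ - x₂, x₁^2 - x₁ + sin(x₂) - 2], [-10·x₁·x₂ - x₂^2 + 1, -5·x₁^2 - 2·x₁·x₂ - 3]].
At the point, J = [[0.0000, -1.651528], [-17.7500, -6.7500]] (det J = -29.314619).
Solving J·Δ = −F gives Δ = (0.5333, -2.9208).
Then the next iterate is (x₁, x₂)₁ = (1.0333, -0.4208).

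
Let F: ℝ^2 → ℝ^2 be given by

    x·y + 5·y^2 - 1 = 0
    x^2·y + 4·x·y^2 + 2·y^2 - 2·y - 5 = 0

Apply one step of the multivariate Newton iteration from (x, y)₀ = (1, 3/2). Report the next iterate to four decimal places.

(1.5270, 0.7162)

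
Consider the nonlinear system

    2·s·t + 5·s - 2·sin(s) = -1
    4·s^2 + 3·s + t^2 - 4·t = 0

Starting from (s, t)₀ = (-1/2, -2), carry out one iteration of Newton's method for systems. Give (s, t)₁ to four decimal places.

(-0.4661, -0.5667)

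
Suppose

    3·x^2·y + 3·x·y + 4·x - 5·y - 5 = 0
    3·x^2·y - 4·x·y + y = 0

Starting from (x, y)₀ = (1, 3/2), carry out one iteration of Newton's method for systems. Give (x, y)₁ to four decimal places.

(1.0000, 1.0000)

At (1, 3/2): F = (0.5000, 0.0000).
Jacobian J = [[6·x·y + 3·y + 4, 3·x^2 + 3·x - 5], [6·x·y - 4·y, 3·x^2 - 4·x + 1]].
At the point, J = [[17.5000, 1.0000], [3.0000, 0.0000]] (det J = -3.0000).
Solving J·Δ = −F gives Δ = (0.0000, -0.5000).
Then the next iterate is (x, y)₁ = (1.0000, 1.0000).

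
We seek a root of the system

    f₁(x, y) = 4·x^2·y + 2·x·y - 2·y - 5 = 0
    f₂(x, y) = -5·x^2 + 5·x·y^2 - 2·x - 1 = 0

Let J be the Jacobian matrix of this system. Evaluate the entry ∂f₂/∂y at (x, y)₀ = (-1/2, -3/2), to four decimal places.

∂f₂/∂y = 10·x·y.
At (-1/2, -3/2) this is 7.5000.

7.5000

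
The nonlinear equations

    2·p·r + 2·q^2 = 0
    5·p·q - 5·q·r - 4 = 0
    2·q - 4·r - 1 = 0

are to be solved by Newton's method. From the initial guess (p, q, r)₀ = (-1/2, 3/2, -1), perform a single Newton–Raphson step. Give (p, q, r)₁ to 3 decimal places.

(1.003, 1.319, 0.410)

At (-1/2, 3/2, -1): F = (5.500, -0.250, 6.000).
Jacobian J = [[2·r, 4·q, 2·p], [5·q, 5·p - 5·r, -5·q], [0, 2, -4]].
At the point, J = [[-2.000, 6.000, -1.000], [7.500, 2.500, -7.500], [0.000, 2.000, -4.000]] (det J = 155.000).
Solving J·Δ = −F gives Δ = (1.503, -0.181, 1.410).
Then the next iterate is (p, q, r)₁ = (1.003, 1.319, 0.410).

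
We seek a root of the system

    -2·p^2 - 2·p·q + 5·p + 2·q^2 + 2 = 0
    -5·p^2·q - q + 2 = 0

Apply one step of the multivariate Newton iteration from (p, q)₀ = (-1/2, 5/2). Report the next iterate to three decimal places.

At (-1/2, 5/2): F = (14.000, -3.625).
Jacobian J = [[-4·p - 2·q + 5, -2·p + 4·q], [-10·p·q, -5·p^2 - 1]].
At the point, J = [[2.000, 11.000], [12.500, -2.250]] (det J = -142.000).
Solving J·Δ = −F gives Δ = (0.059, -1.283).
Then the next iterate is (p, q)₁ = (-0.441, 1.217).

(-0.441, 1.217)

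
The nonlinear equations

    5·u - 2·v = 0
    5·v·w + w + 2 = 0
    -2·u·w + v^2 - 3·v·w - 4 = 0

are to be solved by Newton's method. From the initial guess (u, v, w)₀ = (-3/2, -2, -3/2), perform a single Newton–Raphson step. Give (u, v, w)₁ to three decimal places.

At (-3/2, -2, -3/2): F = (-3.500, 15.500, -13.500).
Jacobian J = [[5, -2, 0], [0, 5·w, 5·v + 1], [-2·w, 2·v - 3·w, -2·u - 3·v]].
At the point, J = [[5.000, -2.000, 0.000], [0.000, -7.500, -9.000], [3.000, 0.500, 9.000]] (det J = -261.000).
Solving J·Δ = −F gives Δ = (0.983, 0.707, 1.133).
Then the next iterate is (u, v, w)₁ = (-0.517, -1.293, -0.367).

(-0.517, -1.293, -0.367)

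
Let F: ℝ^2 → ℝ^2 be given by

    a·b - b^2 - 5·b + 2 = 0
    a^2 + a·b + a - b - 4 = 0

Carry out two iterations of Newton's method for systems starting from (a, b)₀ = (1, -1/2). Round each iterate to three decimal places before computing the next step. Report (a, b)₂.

At (1, -1/2): F = (3.750, -2.000).
Jacobian J = [[b, a - 2·b - 5], [2·a + b + 1, a - 1]].
At the point, J = [[-0.500, -3.000], [2.500, 0.000]] (det J = 7.500).
Solving J·Δ = −F gives Δ = (0.800, 1.117).
Then the next iterate is (a, b)₁ = (1.800, 0.617).
Round to (1.800, 0.617) and repeat: F = (-0.35509, 1.53360), J = [[0.617, -4.434], [5.217, 0.800]].
Δ = (-0.276, -0.118), so (a, b)₂ = (1.524, 0.499).

(1.524, 0.499)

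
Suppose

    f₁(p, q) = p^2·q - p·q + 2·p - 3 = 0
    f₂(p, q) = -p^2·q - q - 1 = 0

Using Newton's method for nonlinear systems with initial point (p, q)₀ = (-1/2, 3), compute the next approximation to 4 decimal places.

(-2.5909, -5.8182)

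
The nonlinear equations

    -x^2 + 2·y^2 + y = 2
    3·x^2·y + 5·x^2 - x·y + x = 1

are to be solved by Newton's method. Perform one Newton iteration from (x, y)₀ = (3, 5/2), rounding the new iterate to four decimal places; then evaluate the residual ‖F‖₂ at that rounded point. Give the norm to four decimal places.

At (3, 5/2): F = (4.0000, 107.0000).
Jacobian J = [[-2·x, 4·y + 1], [6·x·y + 10·x - y + 1, 3·x^2 - x]].
At the point, J = [[-6.0000, 11.0000], [73.5000, 24.0000]] (det J = -952.5000).
Solving J·Δ = −F gives Δ = (-1.1349, -0.9827).
Then the next iterate is (x, y)₁ = (1.8651, 1.5173).
Re-evaluating at (1.8651, 1.5173): F = (0.643101, 31.262404), so ‖F‖₂ = 31.2690.

31.2690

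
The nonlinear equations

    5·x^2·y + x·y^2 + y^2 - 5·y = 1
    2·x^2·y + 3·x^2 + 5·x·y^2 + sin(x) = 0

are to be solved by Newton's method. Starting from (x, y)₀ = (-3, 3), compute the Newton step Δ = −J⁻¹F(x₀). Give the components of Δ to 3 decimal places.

(0.942, -0.883)

At (-3, 3): F = (101.000, -54.14112).
Jacobian J = [[10·x·y + y^2, 5·x^2 + 2·x·y + 2·y - 5], [4·x·y + 6·x + 5·y^2 + cos(x), 2·x^2 + 10·x·y]].
At the point, J = [[-81.000, 28.000], [-9.98999, -72.000]] (det J = 6111.71979).
Solving J·Δ = −F gives Δ = (0.942, -0.883).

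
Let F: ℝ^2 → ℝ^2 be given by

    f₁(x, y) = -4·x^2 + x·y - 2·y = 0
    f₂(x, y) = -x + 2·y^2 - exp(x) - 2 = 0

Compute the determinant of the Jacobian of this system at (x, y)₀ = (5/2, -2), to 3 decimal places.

J = [[-8·x + y, x - 2], [-exp(x) - 1, 4·y]].
At the point, J = [[-22.000, 0.500], [-13.18249, -8.000]].
det J = 182.591.

182.591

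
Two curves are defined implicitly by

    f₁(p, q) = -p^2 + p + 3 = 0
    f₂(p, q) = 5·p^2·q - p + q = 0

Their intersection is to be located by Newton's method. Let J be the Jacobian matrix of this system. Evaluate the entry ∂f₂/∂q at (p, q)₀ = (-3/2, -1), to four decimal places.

∂f₂/∂q = 5·p^2 + 1.
At (-3/2, -1) this is 12.2500.

12.2500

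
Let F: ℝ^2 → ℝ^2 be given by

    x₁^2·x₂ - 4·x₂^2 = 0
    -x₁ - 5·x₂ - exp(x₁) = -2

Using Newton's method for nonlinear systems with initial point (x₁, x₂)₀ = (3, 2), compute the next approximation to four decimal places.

(1.9037, 0.4063)

At (3, 2): F = (2.0000, -31.085537).
Jacobian J = [[2·x₁·x₂, x₁^2 - 8·x₂], [-exp(x₁) - 1, -5]].
At the point, J = [[12.0000, -7.0000], [-21.085537, -5.0000]] (det J = -207.598758).
Solving J·Δ = −F gives Δ = (-1.0963, -1.5937).
Then the next iterate is (x₁, x₂)₁ = (1.9037, 0.4063).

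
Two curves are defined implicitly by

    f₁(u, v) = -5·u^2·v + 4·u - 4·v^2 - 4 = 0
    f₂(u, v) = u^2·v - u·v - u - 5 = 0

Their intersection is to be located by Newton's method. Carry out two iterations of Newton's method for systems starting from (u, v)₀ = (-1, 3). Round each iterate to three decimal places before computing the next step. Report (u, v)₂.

(-9.675, -8.320)

At (-1, 3): F = (-59.000, 2.000).
Jacobian J = [[-10·u·v + 4, -5·u^2 - 8·v], [2·u·v - v - 1, u^2 - u]].
At the point, J = [[34.000, -29.000], [-10.000, 2.000]] (det J = -222.000).
Solving J·Δ = −F gives Δ = (-0.270, -2.351).
Then the next iterate is (u, v)₁ = (-1.270, 0.649).
Round to (-1.270, 0.649) and repeat: F = (-15.99866, -1.85900), J = [[12.24230, -13.25650], [-3.29746, 2.88290]].
Δ = (-8.405, -8.969), so (u, v)₂ = (-9.675, -8.320).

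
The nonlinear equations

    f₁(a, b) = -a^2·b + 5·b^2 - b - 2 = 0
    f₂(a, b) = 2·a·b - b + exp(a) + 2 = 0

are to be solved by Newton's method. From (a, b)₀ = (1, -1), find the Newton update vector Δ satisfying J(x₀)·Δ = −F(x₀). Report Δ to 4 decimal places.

(-4.6725, -0.3621)

At (1, -1): F = (5.0000, 3.718282).
Jacobian J = [[-2·a·b, -a^2 + 10·b - 1], [2·b + exp(a), 2·a - 1]].
At the point, J = [[2.0000, -12.0000], [0.718282, 1.0000]] (det J = 10.619382).
Solving J·Δ = −F gives Δ = (-4.6725, -0.3621).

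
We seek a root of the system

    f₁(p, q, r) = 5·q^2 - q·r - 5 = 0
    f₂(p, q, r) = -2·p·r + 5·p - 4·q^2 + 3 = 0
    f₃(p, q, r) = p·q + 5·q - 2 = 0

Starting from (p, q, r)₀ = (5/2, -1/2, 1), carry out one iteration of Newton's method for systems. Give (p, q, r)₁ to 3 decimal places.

(-87.409, -5.727, -55.227)

At (5/2, -1/2, 1): F = (-3.250, 9.500, -5.750).
Jacobian J = [[0, 10·q - r, -q], [-2·r + 5, -8·q, -2·p], [q, p + 5, 0]].
At the point, J = [[0.000, -6.000, 0.500], [3.000, 4.000, -5.000], [-0.500, 7.500, 0.000]] (det J = -2.750).
Solving J·Δ = −F gives Δ = (-89.909, -5.227, -56.227).
Then the next iterate is (p, q, r)₁ = (-87.409, -5.727, -55.227).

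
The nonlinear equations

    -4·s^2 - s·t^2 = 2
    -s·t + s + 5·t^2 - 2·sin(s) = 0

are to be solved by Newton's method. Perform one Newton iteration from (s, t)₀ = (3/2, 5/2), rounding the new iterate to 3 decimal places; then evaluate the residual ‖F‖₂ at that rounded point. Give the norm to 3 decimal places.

9.397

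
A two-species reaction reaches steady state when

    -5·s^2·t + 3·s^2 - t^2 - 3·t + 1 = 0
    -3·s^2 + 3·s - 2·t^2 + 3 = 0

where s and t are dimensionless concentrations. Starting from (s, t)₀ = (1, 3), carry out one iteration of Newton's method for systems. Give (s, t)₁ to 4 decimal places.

(0.4390, 1.8902)

At (1, 3): F = (-29.0000, -15.0000).
Jacobian J = [[-10·s·t + 6·s, -5·s^2 - 2·t - 3], [-6·s + 3, -4·t]].
At the point, J = [[-24.0000, -14.0000], [-3.0000, -12.0000]] (det J = 246.0000).
Solving J·Δ = −F gives Δ = (-0.5610, -1.1098).
Then the next iterate is (s, t)₁ = (0.4390, 1.8902).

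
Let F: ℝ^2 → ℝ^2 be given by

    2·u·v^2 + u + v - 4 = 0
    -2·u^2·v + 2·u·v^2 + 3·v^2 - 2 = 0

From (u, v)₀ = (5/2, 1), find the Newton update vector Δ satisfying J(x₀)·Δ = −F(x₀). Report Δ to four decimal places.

At (5/2, 1): F = (4.5000, -6.5000).
Jacobian J = [[2·v^2 + 1, 4·u·v + 1], [-4·u·v + 2·v^2, -2·u^2 + 4·u·v + 6·v]].
At the point, J = [[3.0000, 11.0000], [-8.0000, 3.5000]] (det J = 98.5000).
Solving J·Δ = −F gives Δ = (-0.8858, -0.1675).

(-0.8858, -0.1675)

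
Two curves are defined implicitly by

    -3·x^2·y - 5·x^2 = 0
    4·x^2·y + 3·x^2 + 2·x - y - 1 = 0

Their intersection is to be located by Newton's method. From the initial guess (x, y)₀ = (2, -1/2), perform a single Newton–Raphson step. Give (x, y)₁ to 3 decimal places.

At (2, -1/2): F = (-14.000, 7.500).
Jacobian J = [[-6·x·y - 10·x, -3·x^2], [8·x·y + 6·x + 2, 4·x^2 - 1]].
At the point, J = [[-14.000, -12.000], [6.000, 15.000]] (det J = -138.000).
Solving J·Δ = −F gives Δ = (-0.870, -0.152).
Then the next iterate is (x, y)₁ = (1.130, -0.652).

(1.130, -0.652)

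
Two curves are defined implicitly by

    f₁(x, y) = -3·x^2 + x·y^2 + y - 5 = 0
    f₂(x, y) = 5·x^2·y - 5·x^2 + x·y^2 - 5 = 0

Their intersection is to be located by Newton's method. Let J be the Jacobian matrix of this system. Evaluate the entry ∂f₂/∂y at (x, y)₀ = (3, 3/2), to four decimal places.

∂f₂/∂y = 5·x^2 + 2·x·y.
At (3, 3/2) this is 54.0000.

54.0000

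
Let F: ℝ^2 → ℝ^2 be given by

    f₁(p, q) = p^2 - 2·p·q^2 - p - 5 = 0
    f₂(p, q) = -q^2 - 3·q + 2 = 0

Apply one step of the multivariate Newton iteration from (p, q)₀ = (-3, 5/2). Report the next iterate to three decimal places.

(-2.978, 1.031)

At (-3, 5/2): F = (44.500, -11.750).
Jacobian J = [[2·p - 2·q^2 - 1, -4·p·q], [0, -2·q - 3]].
At the point, J = [[-19.500, 30.000], [0.000, -8.000]] (det J = 156.000).
Solving J·Δ = −F gives Δ = (0.022, -1.469).
Then the next iterate is (p, q)₁ = (-2.978, 1.031).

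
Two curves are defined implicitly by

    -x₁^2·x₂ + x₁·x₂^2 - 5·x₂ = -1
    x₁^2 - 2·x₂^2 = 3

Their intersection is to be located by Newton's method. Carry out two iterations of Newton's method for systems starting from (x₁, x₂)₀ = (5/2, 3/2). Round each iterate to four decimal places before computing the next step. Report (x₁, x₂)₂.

(1.7363, 0.0889)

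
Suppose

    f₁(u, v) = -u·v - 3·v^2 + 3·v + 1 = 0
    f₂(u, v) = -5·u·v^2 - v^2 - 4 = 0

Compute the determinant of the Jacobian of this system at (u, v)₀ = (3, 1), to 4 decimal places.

J = [[-v, -u - 6·v + 3], [-5·v^2, -10·u·v - 2·v]].
At the point, J = [[-1.0000, -6.0000], [-5.0000, -32.0000]].
det J = 2.0000.

2.0000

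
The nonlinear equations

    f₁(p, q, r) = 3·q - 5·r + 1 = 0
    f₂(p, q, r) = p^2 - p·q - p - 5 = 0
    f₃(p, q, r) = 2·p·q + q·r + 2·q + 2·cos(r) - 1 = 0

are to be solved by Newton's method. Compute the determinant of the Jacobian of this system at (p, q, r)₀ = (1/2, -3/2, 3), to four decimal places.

-29.4799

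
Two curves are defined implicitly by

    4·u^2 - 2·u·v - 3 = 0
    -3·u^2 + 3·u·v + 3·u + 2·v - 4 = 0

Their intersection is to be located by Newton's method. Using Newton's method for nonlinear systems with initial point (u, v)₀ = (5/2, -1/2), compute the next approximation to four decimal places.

(1.4943, 0.1761)

At (5/2, -1/2): F = (24.5000, -20.0000).
Jacobian J = [[8·u - 2·v, -2·u], [-6·u + 3·v + 3, 3·u + 2]].
At the point, J = [[21.0000, -5.0000], [-13.5000, 9.5000]] (det J = 132.0000).
Solving J·Δ = −F gives Δ = (-1.0057, 0.6761).
Then the next iterate is (u, v)₁ = (1.4943, 0.1761).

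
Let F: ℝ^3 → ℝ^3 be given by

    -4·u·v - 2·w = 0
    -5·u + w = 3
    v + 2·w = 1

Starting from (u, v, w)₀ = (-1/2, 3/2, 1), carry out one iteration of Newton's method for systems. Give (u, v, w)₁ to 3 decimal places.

At (-1/2, 3/2, 1): F = (1.000, 0.500, 2.500).
Jacobian J = [[-4·v, -4·u, -2], [-5, 0, 1], [0, 1, 2]].
At the point, J = [[-6.000, 2.000, -2.000], [-5.000, 0.000, 1.000], [0.000, 1.000, 2.000]] (det J = 36.000).
Solving J·Δ = −F gives Δ = (-0.028, -1.222, -0.639).
Then the next iterate is (u, v, w)₁ = (-0.528, 0.278, 0.361).

(-0.528, 0.278, 0.361)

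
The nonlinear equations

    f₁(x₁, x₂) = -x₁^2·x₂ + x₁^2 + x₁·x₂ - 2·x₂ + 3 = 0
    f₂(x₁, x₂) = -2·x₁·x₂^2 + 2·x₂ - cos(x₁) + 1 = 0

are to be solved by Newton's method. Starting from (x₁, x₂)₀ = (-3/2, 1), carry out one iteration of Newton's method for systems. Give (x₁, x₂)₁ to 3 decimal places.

At (-3/2, 1): F = (-0.500, 5.92926).
Jacobian J = [[-2·x₁·x₂ + 2·x₁ + x₂, -x₁^2 + x₁ - 2], [-2·x₂^2 + sin(x₁), -4·x₁·x₂ + 2]].
At the point, J = [[1.000, -5.750], [-2.99749, 8.000]] (det J = -9.23560).
Solving J·Δ = −F gives Δ = (3.258, 0.480).
Then the next iterate is (x₁, x₂)₁ = (1.758, 1.480).

(1.758, 1.480)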